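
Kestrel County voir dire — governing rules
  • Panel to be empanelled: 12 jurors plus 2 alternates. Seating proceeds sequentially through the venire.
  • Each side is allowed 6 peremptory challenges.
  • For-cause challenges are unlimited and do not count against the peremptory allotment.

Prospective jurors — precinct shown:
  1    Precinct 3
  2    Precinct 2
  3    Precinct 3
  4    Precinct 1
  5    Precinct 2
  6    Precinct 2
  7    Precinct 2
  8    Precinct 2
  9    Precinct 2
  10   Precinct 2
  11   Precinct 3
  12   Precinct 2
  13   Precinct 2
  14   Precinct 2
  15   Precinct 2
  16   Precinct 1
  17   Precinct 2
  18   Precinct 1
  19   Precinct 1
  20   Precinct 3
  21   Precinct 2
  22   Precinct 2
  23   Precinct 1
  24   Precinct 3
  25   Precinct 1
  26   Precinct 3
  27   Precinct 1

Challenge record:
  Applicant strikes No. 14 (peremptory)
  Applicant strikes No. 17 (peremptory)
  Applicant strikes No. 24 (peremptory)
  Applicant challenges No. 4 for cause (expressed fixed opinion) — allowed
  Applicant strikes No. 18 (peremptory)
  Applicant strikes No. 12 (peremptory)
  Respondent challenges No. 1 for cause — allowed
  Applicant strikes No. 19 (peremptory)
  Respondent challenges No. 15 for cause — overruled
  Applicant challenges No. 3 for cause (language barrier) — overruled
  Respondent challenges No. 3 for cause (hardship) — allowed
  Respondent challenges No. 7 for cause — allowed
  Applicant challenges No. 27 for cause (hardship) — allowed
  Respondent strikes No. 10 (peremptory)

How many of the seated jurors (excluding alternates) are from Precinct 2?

9

Removed: #1, #3, #4, #7, #10, #12, #14, #17, #18, #19, #24, #27.
Seated jurors 1–12: #2, #5, #6, #8, #9, #11, #13, #15, #16, #20, #21, #22 (alternates #23, #25 not counted).
Of those, in Precinct 2: #2, #5, #6, #8, #9, #13, #15, #21, #22 → 9.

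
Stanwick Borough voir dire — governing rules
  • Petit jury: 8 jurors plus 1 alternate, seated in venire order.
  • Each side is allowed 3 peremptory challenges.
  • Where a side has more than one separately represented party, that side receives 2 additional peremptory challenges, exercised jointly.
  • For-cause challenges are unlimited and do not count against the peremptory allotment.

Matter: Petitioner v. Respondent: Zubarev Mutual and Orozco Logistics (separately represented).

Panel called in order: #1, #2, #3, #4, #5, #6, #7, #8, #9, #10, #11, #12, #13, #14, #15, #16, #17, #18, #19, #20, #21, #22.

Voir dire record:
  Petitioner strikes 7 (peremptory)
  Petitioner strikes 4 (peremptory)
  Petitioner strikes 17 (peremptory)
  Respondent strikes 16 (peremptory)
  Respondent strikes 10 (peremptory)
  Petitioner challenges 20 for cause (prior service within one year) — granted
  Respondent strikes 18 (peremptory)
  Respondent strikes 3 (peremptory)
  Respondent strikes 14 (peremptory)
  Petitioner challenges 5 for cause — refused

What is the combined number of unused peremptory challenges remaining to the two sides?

0

Petitioner allotment: 3. Respondent allotment: 3 base + 2 multi-party = 5.
Petitioner peremptories used: #7, #4, #17 — 3 (for-cause on #20, #5 don't count).
Respondent peremptories used: #16, #10, #18, #3, #14 — 5.
Remaining: (3 − 3) + (5 − 5) = 0.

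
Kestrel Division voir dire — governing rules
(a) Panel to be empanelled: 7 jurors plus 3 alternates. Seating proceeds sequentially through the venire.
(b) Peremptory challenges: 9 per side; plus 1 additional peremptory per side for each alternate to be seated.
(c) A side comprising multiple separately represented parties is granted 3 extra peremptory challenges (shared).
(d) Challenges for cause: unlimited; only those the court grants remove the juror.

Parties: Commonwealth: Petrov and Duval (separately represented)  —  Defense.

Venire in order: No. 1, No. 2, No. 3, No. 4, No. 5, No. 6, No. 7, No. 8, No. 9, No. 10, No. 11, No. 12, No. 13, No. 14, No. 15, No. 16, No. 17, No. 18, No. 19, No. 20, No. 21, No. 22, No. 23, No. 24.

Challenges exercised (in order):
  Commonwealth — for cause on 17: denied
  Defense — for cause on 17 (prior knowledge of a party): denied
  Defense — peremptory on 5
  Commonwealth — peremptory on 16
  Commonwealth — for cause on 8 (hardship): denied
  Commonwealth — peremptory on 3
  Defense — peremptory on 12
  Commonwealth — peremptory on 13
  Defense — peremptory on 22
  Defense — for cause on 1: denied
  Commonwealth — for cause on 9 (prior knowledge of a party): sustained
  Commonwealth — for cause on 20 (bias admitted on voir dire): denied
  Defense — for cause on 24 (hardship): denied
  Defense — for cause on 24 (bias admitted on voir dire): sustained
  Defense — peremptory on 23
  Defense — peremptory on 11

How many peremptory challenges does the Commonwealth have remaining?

Commonwealth allotment: 9 base + 1 × 3 alternates + 3 multi-party = 15.
Commonwealth peremptories used: #16, #3, #13 — 3 (for-cause on #17, #8, #9, #20 don't count).
Remaining: 15 − 3 = 12.

12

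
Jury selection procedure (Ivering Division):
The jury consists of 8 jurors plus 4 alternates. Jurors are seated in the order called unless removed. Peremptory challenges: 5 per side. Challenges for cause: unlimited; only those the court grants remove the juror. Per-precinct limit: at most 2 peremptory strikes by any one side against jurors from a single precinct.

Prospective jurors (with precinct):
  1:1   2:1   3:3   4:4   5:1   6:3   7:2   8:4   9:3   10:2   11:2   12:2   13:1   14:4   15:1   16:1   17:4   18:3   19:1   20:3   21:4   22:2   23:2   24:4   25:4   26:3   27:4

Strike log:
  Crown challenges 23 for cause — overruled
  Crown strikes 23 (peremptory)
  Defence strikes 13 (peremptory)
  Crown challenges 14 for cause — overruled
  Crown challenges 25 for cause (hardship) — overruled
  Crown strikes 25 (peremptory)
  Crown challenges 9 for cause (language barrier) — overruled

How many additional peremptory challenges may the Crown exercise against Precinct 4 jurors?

1

Crown peremptories so far: #23, #25 — 2 of 5 used, 3 left overall.
Against Precinct 4: #25 — 1 used; per-precinct cap 2 leaves 1.
Binding limit: min(3, 1) = 1.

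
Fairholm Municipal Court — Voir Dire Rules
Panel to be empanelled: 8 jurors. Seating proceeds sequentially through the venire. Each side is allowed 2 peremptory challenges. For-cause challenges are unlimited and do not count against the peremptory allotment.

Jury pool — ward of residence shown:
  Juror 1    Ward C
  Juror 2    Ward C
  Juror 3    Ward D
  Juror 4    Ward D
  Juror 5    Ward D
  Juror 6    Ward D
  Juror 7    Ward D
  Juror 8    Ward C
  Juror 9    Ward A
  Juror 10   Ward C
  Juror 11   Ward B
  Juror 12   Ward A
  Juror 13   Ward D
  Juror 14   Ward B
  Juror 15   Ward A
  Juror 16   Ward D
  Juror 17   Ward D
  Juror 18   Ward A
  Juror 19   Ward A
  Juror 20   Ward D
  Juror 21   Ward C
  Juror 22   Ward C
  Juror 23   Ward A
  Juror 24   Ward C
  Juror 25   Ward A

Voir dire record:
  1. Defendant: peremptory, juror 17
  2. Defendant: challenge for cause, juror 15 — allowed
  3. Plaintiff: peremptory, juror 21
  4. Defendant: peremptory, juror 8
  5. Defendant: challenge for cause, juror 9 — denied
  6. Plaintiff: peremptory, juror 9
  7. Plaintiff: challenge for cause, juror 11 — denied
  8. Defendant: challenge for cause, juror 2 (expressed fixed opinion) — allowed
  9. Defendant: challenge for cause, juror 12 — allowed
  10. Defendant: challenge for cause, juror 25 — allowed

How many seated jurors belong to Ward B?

Removed: #2, #8, #9, #12, #15, #17, #21, #25.
Seated jurors 1–8: #1, #3, #4, #5, #6, #7, #10, #11.
Of those, in Ward B: #11 → 1.

1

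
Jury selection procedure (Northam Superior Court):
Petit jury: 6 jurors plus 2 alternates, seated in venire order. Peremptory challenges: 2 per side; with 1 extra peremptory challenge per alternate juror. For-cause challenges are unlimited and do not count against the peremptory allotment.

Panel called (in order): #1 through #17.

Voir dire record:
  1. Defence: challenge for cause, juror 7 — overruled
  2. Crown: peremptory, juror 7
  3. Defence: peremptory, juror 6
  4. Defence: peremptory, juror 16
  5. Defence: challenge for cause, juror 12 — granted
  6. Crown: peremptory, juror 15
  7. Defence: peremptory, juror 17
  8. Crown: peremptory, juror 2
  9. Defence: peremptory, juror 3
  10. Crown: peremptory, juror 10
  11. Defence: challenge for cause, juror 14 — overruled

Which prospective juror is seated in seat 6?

Removed: #2, #3, #6, #7, #10, #12, #15, #16, #17. (#14 stays — for-cause denied.)
Seating in order: seats 1–6 → #1, #4, #5, #8, #9, #11; alternates → #13, #14.
So seat 6 is #11.

11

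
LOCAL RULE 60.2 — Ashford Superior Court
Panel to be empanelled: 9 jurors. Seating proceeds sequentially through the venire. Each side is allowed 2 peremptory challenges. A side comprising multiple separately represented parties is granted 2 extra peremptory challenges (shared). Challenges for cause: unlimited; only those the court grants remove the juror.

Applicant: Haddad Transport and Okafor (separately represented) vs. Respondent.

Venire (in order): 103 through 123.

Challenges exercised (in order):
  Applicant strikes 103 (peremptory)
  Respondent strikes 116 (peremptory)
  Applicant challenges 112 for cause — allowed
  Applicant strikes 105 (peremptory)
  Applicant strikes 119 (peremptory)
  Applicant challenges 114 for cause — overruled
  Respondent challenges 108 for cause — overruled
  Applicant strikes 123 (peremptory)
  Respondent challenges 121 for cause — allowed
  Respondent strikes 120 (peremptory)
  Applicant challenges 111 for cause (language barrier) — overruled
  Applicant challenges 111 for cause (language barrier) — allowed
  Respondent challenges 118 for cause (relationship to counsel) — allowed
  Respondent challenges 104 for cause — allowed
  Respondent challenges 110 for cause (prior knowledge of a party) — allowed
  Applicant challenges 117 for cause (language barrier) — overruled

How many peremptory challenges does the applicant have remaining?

0

Applicant allotment: 2 base + 2 multi-party = 4.
Applicant peremptories used: #103, #105, #119, #123 — 4 (for-cause on #112, #114, #111, #111, #117 don't count).
Remaining: 4 − 4 = 0.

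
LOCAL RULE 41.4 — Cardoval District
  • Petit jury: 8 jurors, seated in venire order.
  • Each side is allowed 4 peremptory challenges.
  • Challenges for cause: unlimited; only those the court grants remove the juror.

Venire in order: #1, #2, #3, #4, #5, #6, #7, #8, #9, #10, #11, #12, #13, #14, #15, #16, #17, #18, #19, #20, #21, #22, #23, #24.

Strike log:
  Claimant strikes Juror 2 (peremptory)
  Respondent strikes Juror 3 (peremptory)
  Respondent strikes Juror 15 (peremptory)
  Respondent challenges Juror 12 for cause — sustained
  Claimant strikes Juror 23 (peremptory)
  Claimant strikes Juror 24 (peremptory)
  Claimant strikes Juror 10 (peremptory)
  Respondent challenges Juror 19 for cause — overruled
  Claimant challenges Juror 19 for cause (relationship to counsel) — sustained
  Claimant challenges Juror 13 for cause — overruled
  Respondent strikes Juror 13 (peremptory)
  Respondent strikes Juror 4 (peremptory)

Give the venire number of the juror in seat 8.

Removed: #2, #3, #4, #10, #12, #13, #15, #19, #23, #24.
Seating in order: seats 1–8 → #1, #5, #6, #7, #8, #9, #11, #14.
So seat 8 is #14.

14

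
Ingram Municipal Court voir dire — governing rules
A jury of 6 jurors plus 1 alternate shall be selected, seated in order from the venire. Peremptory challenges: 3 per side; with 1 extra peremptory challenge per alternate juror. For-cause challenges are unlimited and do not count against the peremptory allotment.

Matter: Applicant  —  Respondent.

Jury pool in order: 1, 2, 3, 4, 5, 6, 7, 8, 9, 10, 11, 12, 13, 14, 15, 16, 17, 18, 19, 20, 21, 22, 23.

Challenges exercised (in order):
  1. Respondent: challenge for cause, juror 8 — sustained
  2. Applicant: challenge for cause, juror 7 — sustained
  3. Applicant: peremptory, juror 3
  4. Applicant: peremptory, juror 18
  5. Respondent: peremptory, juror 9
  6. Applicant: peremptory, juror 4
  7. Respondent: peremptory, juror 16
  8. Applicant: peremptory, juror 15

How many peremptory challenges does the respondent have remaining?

Respondent allotment: 3 base + 1 × 1 alternate = 4.
Respondent peremptories used: #9, #16 — 2 (the for-cause on #8 doesn't count).
Remaining: 4 − 2 = 2.

2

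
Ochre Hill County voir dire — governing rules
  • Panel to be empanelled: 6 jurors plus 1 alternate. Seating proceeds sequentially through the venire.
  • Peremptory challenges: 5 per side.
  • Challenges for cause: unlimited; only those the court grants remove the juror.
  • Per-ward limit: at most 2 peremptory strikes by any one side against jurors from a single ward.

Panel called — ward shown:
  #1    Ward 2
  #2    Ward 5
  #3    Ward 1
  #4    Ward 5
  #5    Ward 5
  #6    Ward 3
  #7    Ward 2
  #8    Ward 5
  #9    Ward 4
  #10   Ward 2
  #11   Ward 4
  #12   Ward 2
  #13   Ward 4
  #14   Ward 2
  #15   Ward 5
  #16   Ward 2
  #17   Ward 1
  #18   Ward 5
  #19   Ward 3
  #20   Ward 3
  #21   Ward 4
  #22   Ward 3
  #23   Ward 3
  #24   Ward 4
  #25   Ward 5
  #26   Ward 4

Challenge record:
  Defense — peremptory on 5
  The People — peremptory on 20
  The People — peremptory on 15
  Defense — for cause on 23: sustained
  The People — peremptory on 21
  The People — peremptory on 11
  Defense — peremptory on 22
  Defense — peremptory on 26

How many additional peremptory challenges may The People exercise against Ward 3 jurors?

1

The People peremptories so far: #20, #15, #21, #11 — 4 of 5 used, 1 left overall.
Against Ward 3: #20 — 1 used; per-ward cap 2 leaves 1.
Binding limit: min(1, 1) = 1.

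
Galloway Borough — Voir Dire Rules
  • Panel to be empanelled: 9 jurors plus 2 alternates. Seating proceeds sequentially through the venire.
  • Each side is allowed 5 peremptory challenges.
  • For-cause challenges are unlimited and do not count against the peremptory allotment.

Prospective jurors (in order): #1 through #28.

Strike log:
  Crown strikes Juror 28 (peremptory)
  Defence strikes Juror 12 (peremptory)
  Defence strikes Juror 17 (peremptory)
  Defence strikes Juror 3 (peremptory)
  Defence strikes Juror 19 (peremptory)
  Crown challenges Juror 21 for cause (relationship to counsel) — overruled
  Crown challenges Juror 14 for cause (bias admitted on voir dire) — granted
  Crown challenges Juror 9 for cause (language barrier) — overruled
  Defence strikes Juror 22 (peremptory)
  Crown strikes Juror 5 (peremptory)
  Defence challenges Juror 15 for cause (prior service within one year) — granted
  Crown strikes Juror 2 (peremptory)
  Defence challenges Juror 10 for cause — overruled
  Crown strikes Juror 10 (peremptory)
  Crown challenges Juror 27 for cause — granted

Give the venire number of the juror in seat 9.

Removed: #2, #3, #5, #10, #12, #14, #15, #17, #19, #22, #27, #28. (#9, #21 stay — for-cause denied.)
Filling seats in venire order through position 9: #1, #4, #6, #7, #8, #9, #11, #13, #16.
So seat 9 is #16.

16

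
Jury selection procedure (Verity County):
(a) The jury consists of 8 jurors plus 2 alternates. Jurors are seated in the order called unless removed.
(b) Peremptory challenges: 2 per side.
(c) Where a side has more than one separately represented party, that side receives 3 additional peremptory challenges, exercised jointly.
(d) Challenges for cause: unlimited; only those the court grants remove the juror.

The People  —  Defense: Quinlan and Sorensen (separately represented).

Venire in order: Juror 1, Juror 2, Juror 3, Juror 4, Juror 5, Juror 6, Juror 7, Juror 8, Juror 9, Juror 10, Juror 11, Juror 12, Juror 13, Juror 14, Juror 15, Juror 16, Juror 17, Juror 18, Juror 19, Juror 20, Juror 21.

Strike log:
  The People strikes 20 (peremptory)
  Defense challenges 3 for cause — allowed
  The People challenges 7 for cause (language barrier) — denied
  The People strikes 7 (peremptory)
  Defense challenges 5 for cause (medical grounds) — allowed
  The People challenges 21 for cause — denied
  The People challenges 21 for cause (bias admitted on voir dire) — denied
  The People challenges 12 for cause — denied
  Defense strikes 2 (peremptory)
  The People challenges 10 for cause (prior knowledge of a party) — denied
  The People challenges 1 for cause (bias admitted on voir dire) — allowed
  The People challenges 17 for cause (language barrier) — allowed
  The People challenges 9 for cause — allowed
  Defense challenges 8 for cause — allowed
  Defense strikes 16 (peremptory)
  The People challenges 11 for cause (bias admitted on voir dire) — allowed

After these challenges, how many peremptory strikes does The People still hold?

0

The People allotment: 2.
The People peremptories used: #20, #7 — 2 (for-cause on #7, #21, #21, #12, #10, #1, #17, #9, #11 don't count).
Remaining: 2 − 2 = 0.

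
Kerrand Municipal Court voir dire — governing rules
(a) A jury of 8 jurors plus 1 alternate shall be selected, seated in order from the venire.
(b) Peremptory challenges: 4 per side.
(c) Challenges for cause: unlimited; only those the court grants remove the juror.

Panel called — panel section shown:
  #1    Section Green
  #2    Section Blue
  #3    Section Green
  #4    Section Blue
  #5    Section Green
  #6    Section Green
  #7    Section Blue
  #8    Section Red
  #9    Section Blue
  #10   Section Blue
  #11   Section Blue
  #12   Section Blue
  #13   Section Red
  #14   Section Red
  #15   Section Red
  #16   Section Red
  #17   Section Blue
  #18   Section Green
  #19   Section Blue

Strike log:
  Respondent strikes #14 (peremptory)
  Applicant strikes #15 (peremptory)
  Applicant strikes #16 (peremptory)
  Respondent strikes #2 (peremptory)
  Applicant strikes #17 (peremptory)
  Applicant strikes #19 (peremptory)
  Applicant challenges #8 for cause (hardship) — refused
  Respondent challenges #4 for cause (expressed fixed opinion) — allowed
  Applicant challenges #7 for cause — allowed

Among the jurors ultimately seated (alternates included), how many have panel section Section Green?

4

Removed: #2, #4, #7, #14, #15, #16, #17, #19.
Seated (9 incl. alternates): #1, #3, #5, #6, #8, #9, #10, #11, #12.
Of those, in Section Green: #1, #3, #5, #6 → 4.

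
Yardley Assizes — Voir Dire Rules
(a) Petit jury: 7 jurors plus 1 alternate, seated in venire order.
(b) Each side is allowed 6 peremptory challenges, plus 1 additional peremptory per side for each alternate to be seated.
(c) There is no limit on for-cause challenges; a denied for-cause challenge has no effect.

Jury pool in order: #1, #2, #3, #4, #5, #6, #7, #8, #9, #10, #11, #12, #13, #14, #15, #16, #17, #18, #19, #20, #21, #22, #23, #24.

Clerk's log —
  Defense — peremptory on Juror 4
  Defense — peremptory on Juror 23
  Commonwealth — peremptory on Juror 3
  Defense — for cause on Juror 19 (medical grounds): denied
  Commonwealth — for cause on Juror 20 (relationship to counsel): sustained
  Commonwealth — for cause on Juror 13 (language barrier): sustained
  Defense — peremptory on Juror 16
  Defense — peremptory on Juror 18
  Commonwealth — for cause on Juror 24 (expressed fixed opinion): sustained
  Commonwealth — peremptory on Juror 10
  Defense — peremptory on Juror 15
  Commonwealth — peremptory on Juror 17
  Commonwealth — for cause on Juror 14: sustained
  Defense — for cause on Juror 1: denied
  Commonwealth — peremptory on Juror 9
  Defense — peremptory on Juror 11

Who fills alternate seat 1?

19

Removed: #3, #4, #9, #10, #11, #13, #14, #15, #16, #17, #18, #20, #23, #24. (#1, #19 stay — for-cause denied.)
Seating in order: seats 1–7 → #1, #2, #5, #6, #7, #8, #12; alternates → #19.
So alternate 1 is #19.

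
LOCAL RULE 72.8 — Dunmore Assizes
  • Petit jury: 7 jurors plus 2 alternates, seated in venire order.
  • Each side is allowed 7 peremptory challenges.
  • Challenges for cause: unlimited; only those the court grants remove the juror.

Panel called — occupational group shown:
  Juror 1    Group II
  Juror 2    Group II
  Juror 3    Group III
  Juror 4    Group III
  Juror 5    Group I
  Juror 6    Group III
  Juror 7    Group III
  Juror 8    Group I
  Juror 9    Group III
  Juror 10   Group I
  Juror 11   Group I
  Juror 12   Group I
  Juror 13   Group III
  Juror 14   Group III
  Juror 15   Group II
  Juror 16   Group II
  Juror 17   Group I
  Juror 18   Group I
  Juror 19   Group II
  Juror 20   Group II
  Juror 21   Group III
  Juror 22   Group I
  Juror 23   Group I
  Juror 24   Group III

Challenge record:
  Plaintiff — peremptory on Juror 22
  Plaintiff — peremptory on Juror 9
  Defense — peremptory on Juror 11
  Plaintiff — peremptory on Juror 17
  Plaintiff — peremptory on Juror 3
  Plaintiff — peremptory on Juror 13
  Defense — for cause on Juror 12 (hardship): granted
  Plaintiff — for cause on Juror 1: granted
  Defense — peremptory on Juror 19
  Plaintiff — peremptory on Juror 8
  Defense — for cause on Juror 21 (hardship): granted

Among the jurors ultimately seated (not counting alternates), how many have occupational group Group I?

Removed: #1, #3, #8, #9, #11, #12, #13, #17, #19, #21, #22.
Seated jurors 1–7: #2, #4, #5, #6, #7, #10, #14 (alternates #15, #16 not counted).
Of those, in Group I: #5, #10 → 2.

2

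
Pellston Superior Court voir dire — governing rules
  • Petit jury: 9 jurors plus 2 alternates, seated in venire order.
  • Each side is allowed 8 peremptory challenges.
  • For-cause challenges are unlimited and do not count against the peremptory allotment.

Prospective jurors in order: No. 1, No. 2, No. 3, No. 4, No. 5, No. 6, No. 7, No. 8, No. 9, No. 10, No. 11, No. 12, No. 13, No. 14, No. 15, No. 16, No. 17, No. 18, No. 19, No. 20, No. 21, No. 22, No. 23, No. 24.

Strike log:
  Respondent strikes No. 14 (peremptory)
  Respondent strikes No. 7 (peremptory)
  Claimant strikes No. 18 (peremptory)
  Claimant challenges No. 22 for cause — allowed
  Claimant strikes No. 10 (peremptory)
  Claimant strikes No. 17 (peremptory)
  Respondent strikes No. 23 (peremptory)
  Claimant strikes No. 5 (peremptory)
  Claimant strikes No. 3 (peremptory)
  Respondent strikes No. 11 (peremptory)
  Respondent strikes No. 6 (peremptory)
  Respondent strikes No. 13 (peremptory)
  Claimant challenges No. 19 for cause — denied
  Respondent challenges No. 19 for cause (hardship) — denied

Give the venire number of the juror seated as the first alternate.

Removed: #3, #5, #6, #7, #10, #11, #13, #14, #17, #18, #22, #23. (#19 stays — for-cause denied.)
Seating in order: seats 1–9 → #1, #2, #4, #8, #9, #12, #15, #16, #19; alternates → #20, #21.
So alternate 1 is #20.

20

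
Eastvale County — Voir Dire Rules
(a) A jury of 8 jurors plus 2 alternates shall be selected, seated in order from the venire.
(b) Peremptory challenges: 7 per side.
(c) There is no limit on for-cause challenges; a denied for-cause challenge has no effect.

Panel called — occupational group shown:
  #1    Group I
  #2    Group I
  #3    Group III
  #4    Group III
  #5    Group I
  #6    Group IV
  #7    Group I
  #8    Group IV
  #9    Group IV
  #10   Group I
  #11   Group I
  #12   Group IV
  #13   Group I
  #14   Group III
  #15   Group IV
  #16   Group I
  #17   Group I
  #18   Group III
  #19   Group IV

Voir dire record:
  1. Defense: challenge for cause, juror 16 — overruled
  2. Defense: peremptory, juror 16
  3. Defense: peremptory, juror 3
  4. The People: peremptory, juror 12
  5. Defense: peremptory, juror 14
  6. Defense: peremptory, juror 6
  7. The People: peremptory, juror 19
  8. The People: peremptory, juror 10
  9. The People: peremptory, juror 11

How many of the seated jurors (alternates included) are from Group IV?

Removed: #3, #6, #10, #11, #12, #14, #16, #19.
Seated (10 incl. alternates): #1, #2, #4, #5, #7, #8, #9, #13, #15, #17.
Of those, in Group IV: #8, #9, #15 → 3.

3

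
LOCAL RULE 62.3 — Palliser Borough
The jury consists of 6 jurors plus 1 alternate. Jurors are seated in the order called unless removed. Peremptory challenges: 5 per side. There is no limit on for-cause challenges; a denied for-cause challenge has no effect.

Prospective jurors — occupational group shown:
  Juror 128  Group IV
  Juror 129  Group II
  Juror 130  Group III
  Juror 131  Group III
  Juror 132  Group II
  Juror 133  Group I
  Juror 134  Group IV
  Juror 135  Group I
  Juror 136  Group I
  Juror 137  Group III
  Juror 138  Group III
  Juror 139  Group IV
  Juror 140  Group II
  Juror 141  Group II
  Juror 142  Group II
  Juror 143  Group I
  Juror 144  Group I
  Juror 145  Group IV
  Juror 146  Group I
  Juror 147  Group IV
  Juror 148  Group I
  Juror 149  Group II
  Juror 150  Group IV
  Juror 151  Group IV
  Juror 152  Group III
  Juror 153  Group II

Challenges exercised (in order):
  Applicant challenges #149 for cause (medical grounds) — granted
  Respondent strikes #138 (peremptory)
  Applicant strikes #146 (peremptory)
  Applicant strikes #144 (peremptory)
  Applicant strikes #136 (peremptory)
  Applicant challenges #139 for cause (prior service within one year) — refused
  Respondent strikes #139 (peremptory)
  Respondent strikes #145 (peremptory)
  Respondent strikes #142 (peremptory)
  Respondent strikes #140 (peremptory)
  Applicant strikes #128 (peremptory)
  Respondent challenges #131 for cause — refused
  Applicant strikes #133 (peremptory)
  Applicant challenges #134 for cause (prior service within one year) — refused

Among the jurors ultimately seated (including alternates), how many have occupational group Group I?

1

Removed: #128, #133, #136, #138, #139, #140, #142, #144, #145, #146, #149.
Seated (7 incl. alternates): #129, #130, #131, #132, #134, #135, #137.
Of those, in Group I: #135 → 1.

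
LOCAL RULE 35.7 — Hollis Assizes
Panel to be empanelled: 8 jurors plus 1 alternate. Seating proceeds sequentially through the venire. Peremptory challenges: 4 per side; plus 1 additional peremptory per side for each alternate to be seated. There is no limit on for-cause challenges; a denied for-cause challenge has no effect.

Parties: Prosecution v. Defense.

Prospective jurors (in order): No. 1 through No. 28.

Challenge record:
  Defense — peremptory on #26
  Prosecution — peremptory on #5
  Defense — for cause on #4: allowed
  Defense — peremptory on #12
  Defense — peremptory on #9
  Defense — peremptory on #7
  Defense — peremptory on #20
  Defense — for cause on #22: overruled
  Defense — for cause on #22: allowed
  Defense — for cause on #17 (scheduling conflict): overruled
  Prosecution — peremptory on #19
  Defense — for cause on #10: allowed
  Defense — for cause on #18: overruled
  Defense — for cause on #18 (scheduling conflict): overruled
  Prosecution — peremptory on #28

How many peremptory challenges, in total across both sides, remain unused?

Prosecution allotment: 4 base + 1 × 1 alternate = 5. Defense allotment: 4 base + 1 × 1 alternate = 5.
Prosecution peremptories used: #5, #19, #28 — 3.
Defense peremptories used: #26, #12, #9, #7, #20 — 5 (for-cause on #4, #22, #22, #17, #10, #18, #18 don't count).
Remaining: (5 − 3) + (5 − 5) = 2.

2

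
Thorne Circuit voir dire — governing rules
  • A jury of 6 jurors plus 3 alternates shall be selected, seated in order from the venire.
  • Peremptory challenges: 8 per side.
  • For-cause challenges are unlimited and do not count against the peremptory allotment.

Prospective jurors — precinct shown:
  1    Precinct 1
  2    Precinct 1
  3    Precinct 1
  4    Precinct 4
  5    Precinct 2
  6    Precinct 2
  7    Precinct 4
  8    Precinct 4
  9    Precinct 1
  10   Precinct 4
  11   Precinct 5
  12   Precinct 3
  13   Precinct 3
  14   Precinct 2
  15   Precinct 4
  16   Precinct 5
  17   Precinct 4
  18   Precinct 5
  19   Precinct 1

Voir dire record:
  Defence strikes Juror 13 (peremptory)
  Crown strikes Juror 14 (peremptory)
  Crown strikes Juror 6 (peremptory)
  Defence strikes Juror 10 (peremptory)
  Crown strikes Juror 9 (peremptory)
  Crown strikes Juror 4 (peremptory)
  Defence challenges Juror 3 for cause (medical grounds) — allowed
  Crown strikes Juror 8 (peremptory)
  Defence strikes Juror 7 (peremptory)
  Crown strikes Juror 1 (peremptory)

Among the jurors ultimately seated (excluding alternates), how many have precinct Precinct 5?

Removed: #1, #3, #4, #6, #7, #8, #9, #10, #13, #14.
Seated jurors 1–6: #2, #5, #11, #12, #15, #16 (alternates #17, #18, #19 not counted).
Of those, in Precinct 5: #11, #16 → 2.

2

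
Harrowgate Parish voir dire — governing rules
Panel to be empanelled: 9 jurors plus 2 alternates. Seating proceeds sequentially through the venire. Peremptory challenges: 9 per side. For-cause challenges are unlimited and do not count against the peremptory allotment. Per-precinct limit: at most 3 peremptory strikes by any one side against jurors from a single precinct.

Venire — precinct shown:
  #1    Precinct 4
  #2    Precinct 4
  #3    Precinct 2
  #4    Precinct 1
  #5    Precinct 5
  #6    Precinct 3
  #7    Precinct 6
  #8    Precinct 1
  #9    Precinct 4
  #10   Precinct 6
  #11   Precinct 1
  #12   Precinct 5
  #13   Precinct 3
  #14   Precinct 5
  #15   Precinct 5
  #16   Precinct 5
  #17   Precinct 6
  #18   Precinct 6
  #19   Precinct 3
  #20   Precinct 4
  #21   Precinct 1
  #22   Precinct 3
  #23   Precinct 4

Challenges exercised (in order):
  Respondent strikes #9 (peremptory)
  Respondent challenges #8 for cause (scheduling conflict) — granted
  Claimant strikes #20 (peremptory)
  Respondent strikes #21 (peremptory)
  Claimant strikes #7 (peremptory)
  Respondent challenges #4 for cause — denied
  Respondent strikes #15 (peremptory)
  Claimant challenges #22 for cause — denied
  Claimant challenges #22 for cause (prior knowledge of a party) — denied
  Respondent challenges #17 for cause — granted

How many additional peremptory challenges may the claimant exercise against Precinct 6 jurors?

Claimant peremptories so far: #20, #7 — 2 of 9 used, 7 left overall.
Against Precinct 6: #7 — 1 used; per-precinct cap 3 leaves 2.
Binding limit: min(7, 2) = 2.

2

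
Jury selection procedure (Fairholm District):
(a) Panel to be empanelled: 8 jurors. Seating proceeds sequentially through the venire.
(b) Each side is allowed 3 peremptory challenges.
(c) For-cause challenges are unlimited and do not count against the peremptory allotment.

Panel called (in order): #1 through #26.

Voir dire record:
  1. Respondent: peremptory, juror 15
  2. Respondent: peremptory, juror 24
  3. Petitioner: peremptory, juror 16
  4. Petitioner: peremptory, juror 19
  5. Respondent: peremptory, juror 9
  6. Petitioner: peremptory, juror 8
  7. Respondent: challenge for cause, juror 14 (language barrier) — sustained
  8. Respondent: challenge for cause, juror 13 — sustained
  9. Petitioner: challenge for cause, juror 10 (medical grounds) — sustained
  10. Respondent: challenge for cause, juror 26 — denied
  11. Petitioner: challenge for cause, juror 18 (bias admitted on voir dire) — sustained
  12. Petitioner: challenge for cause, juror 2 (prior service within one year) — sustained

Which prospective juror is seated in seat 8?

Removed: #2, #8, #9, #10, #13, #14, #15, #16, #18, #19, #24. (#26 stays — for-cause denied.)
Seating in order: seats 1–8 → #1, #3, #4, #5, #6, #7, #11, #12.
So seat 8 is #12.

12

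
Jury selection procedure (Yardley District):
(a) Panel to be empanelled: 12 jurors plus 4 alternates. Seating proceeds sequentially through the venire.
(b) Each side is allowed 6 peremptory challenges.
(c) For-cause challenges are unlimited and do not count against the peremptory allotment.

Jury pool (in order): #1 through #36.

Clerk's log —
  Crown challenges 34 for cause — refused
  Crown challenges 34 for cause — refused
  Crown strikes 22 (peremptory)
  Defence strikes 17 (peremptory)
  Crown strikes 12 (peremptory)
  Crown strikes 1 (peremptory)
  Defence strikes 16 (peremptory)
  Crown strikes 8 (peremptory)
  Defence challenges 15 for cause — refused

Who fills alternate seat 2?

Removed: #1, #8, #12, #16, #17, #22. (#15, #34 stay — for-cause denied.)
Seating in order: seats 1–12 → #2, #3, #4, #5, #6, #7, #9, #10, #11, #13, #14, #15; alternates → #18, #19, #20, #21.
So alternate 2 is #19.

19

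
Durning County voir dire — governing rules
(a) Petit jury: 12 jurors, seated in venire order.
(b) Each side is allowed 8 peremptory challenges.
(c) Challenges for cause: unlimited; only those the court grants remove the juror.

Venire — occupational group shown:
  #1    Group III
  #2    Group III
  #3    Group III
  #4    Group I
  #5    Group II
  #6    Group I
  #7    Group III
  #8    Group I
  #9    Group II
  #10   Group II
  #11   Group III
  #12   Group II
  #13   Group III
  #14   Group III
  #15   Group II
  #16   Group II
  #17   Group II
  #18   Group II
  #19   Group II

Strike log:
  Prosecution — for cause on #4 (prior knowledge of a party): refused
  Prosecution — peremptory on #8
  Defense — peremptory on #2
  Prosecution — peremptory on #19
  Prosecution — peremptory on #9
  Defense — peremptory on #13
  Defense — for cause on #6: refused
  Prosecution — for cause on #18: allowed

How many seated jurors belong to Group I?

Removed: #2, #8, #9, #13, #18, #19.
Seated jurors 1–12: #1, #3, #4, #5, #6, #7, #10, #11, #12, #14, #15, #16.
Of those, in Group I: #4, #6 → 2.

2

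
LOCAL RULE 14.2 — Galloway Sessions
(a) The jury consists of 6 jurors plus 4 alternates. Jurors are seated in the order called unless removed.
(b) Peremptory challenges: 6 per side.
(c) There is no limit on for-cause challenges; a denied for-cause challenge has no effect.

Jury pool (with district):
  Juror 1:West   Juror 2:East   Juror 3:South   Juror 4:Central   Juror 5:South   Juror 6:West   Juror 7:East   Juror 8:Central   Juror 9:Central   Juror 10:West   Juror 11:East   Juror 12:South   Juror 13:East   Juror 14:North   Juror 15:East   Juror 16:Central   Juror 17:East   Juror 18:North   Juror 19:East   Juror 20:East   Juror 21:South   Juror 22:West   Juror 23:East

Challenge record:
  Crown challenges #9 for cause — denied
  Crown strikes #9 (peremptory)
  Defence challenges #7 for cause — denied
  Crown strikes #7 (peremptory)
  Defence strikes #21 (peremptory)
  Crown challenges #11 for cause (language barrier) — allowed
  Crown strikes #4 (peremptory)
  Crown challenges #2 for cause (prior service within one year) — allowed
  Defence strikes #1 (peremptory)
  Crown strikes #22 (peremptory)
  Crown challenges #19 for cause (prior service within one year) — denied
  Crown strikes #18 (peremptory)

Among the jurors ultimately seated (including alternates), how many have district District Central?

Removed: #1, #2, #4, #7, #9, #11, #18, #21, #22.
Seated (10 incl. alternates): #3, #5, #6, #8, #10, #12, #13, #14, #15, #16.
Of those, in District Central: #8, #16 → 2.

2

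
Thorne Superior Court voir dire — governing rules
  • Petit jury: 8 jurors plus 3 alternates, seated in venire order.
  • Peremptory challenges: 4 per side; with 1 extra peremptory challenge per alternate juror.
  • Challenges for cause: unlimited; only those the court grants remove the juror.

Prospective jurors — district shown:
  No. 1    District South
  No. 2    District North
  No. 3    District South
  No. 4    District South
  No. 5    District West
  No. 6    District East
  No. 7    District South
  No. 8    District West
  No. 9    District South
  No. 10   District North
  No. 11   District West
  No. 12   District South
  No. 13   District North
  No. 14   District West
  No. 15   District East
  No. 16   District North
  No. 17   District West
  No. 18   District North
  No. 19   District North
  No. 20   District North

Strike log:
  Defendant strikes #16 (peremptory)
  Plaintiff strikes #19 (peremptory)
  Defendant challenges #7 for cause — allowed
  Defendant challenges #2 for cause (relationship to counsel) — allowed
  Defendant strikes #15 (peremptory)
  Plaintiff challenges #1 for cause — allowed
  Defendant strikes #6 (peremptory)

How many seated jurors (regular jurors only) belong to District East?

Removed: #1, #2, #6, #7, #15, #16, #19.
Seated jurors 1–8: #3, #4, #5, #8, #9, #10, #11, #12 (alternates #13, #14, #17 not counted).
None of those are in District East → 0.

0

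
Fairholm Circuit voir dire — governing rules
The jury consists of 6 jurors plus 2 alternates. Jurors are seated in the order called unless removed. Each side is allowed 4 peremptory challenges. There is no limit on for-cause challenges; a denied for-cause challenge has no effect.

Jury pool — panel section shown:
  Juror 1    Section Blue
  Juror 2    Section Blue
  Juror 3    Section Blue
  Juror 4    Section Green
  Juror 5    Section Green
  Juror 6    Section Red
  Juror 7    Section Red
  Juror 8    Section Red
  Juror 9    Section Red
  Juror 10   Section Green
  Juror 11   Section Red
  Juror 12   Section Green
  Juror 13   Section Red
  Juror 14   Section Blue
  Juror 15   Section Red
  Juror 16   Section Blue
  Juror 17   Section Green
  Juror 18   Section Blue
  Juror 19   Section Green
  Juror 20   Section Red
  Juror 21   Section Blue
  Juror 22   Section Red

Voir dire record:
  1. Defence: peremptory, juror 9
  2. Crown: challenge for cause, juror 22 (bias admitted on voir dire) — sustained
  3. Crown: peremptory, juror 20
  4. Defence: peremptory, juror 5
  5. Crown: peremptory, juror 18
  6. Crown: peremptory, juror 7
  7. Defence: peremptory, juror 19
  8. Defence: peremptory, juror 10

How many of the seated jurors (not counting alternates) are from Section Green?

1

Removed: #5, #7, #9, #10, #18, #19, #20, #22.
Seated jurors 1–6: #1, #2, #3, #4, #6, #8 (alternates #11, #12 not counted).
Of those, in Section Green: #4 → 1.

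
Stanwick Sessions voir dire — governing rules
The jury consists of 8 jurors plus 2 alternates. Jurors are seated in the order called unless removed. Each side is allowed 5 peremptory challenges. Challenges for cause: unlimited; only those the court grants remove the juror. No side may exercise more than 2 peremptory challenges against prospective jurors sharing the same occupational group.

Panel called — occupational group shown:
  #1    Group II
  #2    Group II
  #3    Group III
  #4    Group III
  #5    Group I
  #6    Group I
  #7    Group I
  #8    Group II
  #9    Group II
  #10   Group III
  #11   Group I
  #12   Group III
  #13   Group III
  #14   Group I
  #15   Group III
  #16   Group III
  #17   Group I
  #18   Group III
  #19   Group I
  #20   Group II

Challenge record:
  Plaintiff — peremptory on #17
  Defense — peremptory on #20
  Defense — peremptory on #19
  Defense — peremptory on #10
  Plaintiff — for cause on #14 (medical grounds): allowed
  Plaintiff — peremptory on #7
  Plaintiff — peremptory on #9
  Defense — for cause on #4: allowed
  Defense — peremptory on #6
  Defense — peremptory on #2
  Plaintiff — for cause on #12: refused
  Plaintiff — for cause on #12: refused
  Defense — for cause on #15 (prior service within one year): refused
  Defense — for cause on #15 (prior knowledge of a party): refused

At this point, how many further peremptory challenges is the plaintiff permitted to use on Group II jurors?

1

Plaintiff peremptories so far: #17, #7, #9 — 3 of 5 used, 2 left overall.
Against Group II: #9 — 1 used; per-group cap 2 leaves 1.
Binding limit: min(2, 1) = 1.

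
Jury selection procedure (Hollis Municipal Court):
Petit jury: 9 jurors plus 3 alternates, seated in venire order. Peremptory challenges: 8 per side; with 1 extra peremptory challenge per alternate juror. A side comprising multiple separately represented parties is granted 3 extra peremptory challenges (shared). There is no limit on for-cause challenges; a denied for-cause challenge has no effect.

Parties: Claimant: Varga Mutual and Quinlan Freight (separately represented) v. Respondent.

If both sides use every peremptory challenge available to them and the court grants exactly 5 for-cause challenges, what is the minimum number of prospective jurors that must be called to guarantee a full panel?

Seats to fill: 9 + 3 alternates = 12.
Peremptories — Claimant: 8 + 1×3 + 3 = 14; Respondent: 8 + 1×3 = 11; total 25.
For-cause removals: 5.
Minimum venire: 12 + 25 + 5 = 42.

42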